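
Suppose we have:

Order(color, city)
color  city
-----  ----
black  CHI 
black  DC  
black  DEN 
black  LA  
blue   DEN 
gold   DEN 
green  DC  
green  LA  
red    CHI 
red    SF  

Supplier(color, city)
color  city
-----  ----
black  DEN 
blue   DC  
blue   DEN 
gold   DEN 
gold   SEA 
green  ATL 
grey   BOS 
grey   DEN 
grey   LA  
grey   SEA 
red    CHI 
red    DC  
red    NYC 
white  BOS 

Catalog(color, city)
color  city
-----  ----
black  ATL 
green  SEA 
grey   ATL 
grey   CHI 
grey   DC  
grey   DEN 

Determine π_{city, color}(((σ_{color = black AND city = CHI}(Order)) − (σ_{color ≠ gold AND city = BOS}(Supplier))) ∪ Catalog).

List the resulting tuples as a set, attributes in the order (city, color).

{(ATL, black), (ATL, grey), (CHI, black), (CHI, grey), (DC, grey), (DEN, grey), (SEA, green)}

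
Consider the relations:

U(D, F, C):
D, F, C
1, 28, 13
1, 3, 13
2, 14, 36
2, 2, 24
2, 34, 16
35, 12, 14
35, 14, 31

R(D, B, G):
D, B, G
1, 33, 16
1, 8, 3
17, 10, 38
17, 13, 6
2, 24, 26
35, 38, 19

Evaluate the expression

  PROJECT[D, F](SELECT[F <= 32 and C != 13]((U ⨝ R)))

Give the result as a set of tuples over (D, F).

Natural join on D: {(1, 28, 13, 33, 16), (1, 28, 13, 8, 3), (1, 3, 13, 33, 16), (1, 3, 13, 8, 3), (2, 14, 36, 24, 26), (2, 2, 24, 24, 26), (2, 34, 16, 24, 26), (35, 12, 14, 38, 19), (35, 14, 31, 38, 19)}
Apply σ_{F <= 32 and C != 13}; surviving tuples: {(2, 14, 36, 24, 26), (2, 2, 24, 24, 26), (35, 12, 14, 38, 19), (35, 14, 31, 38, 19)}
Keep only column(s) D, F: {(2, 14), (2, 2), (35, 12), (35, 14)}

{(2, 14), (2, 2), (35, 12), (35, 14)}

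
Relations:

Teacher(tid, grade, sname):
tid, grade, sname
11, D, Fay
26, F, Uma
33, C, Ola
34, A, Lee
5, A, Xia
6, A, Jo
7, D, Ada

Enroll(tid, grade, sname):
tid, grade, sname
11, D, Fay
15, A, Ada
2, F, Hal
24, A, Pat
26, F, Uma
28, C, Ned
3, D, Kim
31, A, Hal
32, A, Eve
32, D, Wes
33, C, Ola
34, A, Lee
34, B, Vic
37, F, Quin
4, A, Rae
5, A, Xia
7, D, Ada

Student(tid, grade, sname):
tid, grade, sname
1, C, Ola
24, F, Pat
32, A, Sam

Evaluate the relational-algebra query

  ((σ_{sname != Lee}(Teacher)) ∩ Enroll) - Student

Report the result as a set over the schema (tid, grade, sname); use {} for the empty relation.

{(11, D, Fay), (26, F, Uma), (33, C, Ola), (5, A, Xia), (7, D, Ada)}

Apply σ_{sname != Lee}; surviving tuples: {(11, D, Fay), (26, F, Uma), (33, C, Ola), (5, A, Xia), (6, A, Jo), (7, D, Ada)}
Intersection: {(11, D, Fay), (26, F, Uma), (33, C, Ola), (5, A, Xia), (6, A, Jo), (7, D, Ada)} with {(11, D, Fay), (15, A, Ada), (2, F, Hal), (24, A, Pat), (26, F, Uma), (28, C, Ned), (3, D, Kim), (31, A, Hal), (32, A, Eve), (32, D, Wes), (33, C, Ola), (34, A, Lee), (34, B, Vic), (37, F, Quin), (4, A, Rae), (5, A, Xia), (7, D, Ada)} → {(11, D, Fay), (26, F, Uma), (33, C, Ola), (5, A, Xia), (7, D, Ada)}
Difference: {(11, D, Fay), (26, F, Uma), (33, C, Ola), (5, A, Xia), (7, D, Ada)} with {(1, C, Ola), (24, F, Pat), (32, A, Sam)} → {(11, D, Fay), (26, F, Uma), (33, C, Ola), (5, A, Xia), (7, D, Ada)}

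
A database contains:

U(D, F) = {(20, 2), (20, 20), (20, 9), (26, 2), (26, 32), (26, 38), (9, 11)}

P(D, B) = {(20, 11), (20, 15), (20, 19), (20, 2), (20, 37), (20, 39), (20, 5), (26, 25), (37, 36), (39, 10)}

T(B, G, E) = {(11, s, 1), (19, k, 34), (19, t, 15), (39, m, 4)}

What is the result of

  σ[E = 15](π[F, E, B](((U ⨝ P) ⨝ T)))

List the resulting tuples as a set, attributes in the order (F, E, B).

{(2, 15, 19), (20, 15, 19), (9, 15, 19)}

Natural join on D: {(20, 2, 11), (20, 2, 15), (20, 2, 19), (20, 2, 2), (20, 2, 37), (20, 2, 39), (20, 2, 5), (20, 20, 11), (20, 20, 15), (20, 20, 19), (20, 20, 2), (20, 20, 37), (20, 20, 39), (20, 20, 5), (20, 9, 11), (20, 9, 15), (20, 9, 19), (20, 9, 2), (20, 9, 37), (20, 9, 39), (20, 9, 5), (26, 2, 25), (26, 32, 25), (26, 38, 25)}
Natural join on B: {(20, 2, 11, s, 1), (20, 2, 19, k, 34), (20, 2, 19, t, 15), (20, 2, 39, m, 4), (20, 20, 11, s, 1), (20, 20, 19, k, 34), (20, 20, 19, t, 15), (20, 20, 39, m, 4), (20, 9, 11, s, 1), (20, 9, 19, k, 34), (20, 9, 19, t, 15), (20, 9, 39, m, 4)}
Projecting to F, E, B: {(2, 1, 11), (2, 15, 19), (2, 34, 19), (2, 4, 39), (20, 1, 11), (20, 15, 19), (20, 34, 19), (20, 4, 39), (9, 1, 11), (9, 15, 19), (9, 34, 19), (9, 4, 39)}
Filtering on E = 15 leaves {(2, 15, 19), (20, 15, 19), (9, 15, 19)}.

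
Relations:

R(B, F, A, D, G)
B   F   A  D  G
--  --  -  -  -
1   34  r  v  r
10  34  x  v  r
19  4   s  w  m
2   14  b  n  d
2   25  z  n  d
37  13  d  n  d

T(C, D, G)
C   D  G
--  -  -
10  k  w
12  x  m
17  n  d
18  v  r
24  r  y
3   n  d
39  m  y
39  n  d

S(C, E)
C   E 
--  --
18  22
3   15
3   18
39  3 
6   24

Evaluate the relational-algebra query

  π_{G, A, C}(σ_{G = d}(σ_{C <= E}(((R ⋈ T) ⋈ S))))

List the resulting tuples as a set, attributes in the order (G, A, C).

{(d, b, 3), (d, d, 3), (d, z, 3)}

R ⋈ T (natural join on D, G): {(1, 34, r, v, r, 18), (10, 34, x, v, r, 18), (2, 14, b, n, d, 17), (2, 14, b, n, d, 3), (2, 14, b, n, d, 39), (2, 25, z, n, d, 17), (2, 25, z, n, d, 3), (2, 25, z, n, d, 39), (37, 13, d, n, d, 17), (37, 13, d, n, d, 3), (37, 13, d, n, d, 39)}
(R ⋈ T) ⋈ S (natural join on C): {(1, 34, r, v, r, 18, 22), (10, 34, x, v, r, 18, 22), (2, 14, b, n, d, 3, 15), (2, 14, b, n, d, 3, 18), (2, 14, b, n, d, 39, 3), (2, 25, z, n, d, 3, 15), (2, 25, z, n, d, 3, 18), (2, 25, z, n, d, 39, 3), (37, 13, d, n, d, 3, 15), (37, 13, d, n, d, 3, 18), (37, 13, d, n, d, 39, 3)}
Filtering on C <= E leaves {(1, 34, r, v, r, 18, 22), (10, 34, x, v, r, 18, 22), (2, 14, b, n, d, 3, 15), (2, 14, b, n, d, 3, 18), (2, 25, z, n, d, 3, 15), (2, 25, z, n, d, 3, 18), (37, 13, d, n, d, 3, 15), (37, 13, d, n, d, 3, 18)}.
Filtering on G = d leaves {(2, 14, b, n, d, 3, 15), (2, 14, b, n, d, 3, 18), (2, 25, z, n, d, 3, 15), (2, 25, z, n, d, 3, 18), (37, 13, d, n, d, 3, 15), (37, 13, d, n, d, 3, 18)}.
π_{G, A, C} gives {(d, b, 3), (d, d, 3), (d, z, 3)} (3 duplicate(s) eliminated).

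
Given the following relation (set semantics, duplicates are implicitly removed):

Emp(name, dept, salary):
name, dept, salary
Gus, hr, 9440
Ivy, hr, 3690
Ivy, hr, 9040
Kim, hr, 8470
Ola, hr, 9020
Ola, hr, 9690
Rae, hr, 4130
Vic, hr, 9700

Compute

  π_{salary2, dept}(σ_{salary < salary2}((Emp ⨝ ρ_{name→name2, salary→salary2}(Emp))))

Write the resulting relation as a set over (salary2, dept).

ρ[name→name2, salary→salary2]: schema becomes (name2, dept, salary2); tuples unchanged.
Natural join on dept: {(Gus, hr, 9440, Gus, 9440), (Gus, hr, 9440, Ivy, 3690), (Gus, hr, 9440, Ivy, 9040), (Gus, hr, 9440, Kim, 8470), (Gus, hr, 9440, Ola, 9020), (Gus, hr, 9440, Ola, 9690), (Gus, hr, 9440, Rae, 4130), (Gus, hr, 9440, Vic, 9700), (Ivy, hr, 3690, Gus, 9440), (Ivy, hr, 3690, Ivy, 3690), (Ivy, hr, 3690, Ivy, 9040), (Ivy, hr, 3690, Kim, 8470), (Ivy, hr, 3690, Ola, 9020), (Ivy, hr, 3690, Ola, 9690), (Ivy, hr, 3690, Rae, 4130), (Ivy, hr, 3690, Vic, 9700), (Ivy, hr, 9040, Gus, 9440), (Ivy, hr, 9040, Ivy, 3690), (Ivy, hr, 9040, Ivy, 9040), (Ivy, hr, 9040, Kim, 8470), (Ivy, hr, 9040, Ola, 9020), (Ivy, hr, 9040, Ola, 9690), (Ivy, hr, 9040, Rae, 4130), (Ivy, hr, 9040, Vic, 9700), (Kim, hr, 8470, Gus, 9440), (Kim, hr, 8470, Ivy, 3690), (Kim, hr, 8470, Ivy, 9040), (Kim, hr, 8470, Kim, 8470), (Kim, hr, 8470, Ola, 9020), (Kim, hr, 8470, Ola, 9690), (Kim, hr, 8470, Rae, 4130), (Kim, hr, 8470, Vic, 9700), (Ola, hr, 9020, Gus, 9440), (Ola, hr, 9020, Ivy, 3690), (Ola, hr, 9020, Ivy, 9040), (Ola, hr, 9020, Kim, 8470), (Ola, hr, 9020, Ola, 9020), (Ola, hr, 9020, Ola, 9690), (Ola, hr, 9020, Rae, 4130), (Ola, hr, 9020, Vic, 9700), (Ola, hr, 9690, Gus, 9440), (Ola, hr, 9690, Ivy, 3690), (Ola, hr, 9690, Ivy, 9040), (Ola, hr, 9690, Kim, 8470), (Ola, hr, 9690, Ola, 9020), (Ola, hr, 9690, Ola, 9690), (Ola, hr, 9690, Rae, 4130), (Ola, hr, 9690, Vic, 9700), (Rae, hr, 4130, Gus, 9440), (Rae, hr, 4130, Ivy, 3690), (Rae, hr, 4130, Ivy, 9040), (Rae, hr, 4130, Kim, 8470), (Rae, hr, 4130, Ola, 9020), (Rae, hr, 4130, Ola, 9690), (Rae, hr, 4130, Rae, 4130), (Rae, hr, 4130, Vic, 9700), (Vic, hr, 9700, Gus, 9440), (Vic, hr, 9700, Ivy, 3690), (Vic, hr, 9700, Ivy, 9040), (Vic, hr, 9700, Kim, 8470), (Vic, hr, 9700, Ola, 9020), (Vic, hr, 9700, Ola, 9690), (Vic, hr, 9700, Rae, 4130), (Vic, hr, 9700, Vic, 9700)}
σ[salary < salary2]: keep tuples satisfying salary < salary2 → {(Gus, hr, 9440, Ola, 9690), (Gus, hr, 9440, Vic, 9700), (Ivy, hr, 3690, Gus, 9440), (Ivy, hr, 3690, Ivy, 9040), (Ivy, hr, 3690, Kim, 8470), (Ivy, hr, 3690, Ola, 9020), (Ivy, hr, 3690, Ola, 9690), (Ivy, hr, 3690, Rae, 4130), (Ivy, hr, 3690, Vic, 9700), (Ivy, hr, 9040, Gus, 9440), (Ivy, hr, 9040, Ola, 9690), (Ivy, hr, 9040, Vic, 9700), (Kim, hr, 8470, Gus, 9440), (Kim, hr, 8470, Ivy, 9040), (Kim, hr, 8470, Ola, 9020), (Kim, hr, 8470, Ola, 9690), (Kim, hr, 8470, Vic, 9700), (Ola, hr, 9020, Gus, 9440), (Ola, hr, 9020, Ivy, 9040), (Ola, hr, 9020, Ola, 9690), (Ola, hr, 9020, Vic, 9700), (Ola, hr, 9690, Vic, 9700), (Rae, hr, 4130, Gus, 9440), (Rae, hr, 4130, Ivy, 9040), (Rae, hr, 4130, Kim, 8470), (Rae, hr, 4130, Ola, 9020), (Rae, hr, 4130, Ola, 9690), (Rae, hr, 4130, Vic, 9700)}
π_{salary2, dept} gives {(4130, hr), (8470, hr), (9020, hr), (9040, hr), (9440, hr), (9690, hr), (9700, hr)} (21 duplicate(s) eliminated).

{(4130, hr), (8470, hr), (9020, hr), (9040, hr), (9440, hr), (9690, hr), (9700, hr)}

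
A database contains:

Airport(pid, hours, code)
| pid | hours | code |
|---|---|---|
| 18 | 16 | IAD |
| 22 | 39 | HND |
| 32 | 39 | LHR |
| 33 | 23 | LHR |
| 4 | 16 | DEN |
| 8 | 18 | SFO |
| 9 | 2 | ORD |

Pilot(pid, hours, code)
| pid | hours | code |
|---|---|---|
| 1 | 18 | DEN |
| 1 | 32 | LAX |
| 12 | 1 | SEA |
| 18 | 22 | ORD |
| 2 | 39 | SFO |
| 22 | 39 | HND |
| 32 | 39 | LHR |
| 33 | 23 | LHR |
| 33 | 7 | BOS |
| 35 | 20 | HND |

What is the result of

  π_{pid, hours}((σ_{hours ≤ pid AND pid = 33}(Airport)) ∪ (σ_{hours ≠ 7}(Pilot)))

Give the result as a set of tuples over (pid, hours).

{(1, 18), (1, 32), (12, 1), (18, 22), (2, 39), (22, 39), (32, 39), (33, 23), (35, 20)}

σ[hours ≤ pid AND pid = 33]: keep tuples satisfying hours ≤ pid AND pid = 33 → {(33, 23, LHR)}
σ[hours ≠ 7]: keep tuples satisfying hours ≠ 7 → {(1, 18, DEN), (1, 32, LAX), (12, 1, SEA), (18, 22, ORD), (2, 39, SFO), (22, 39, HND), (32, 39, LHR), (33, 23, LHR), (35, 20, HND)}
Set union of the two operands is {(1, 18, DEN), (1, 32, LAX), (12, 1, SEA), (18, 22, ORD), (2, 39, SFO), (22, 39, HND), (32, 39, LHR), (33, 23, LHR), (35, 20, HND)}.
π[pid, hours]: project onto (pid, hours) → {(1, 18), (1, 32), (12, 1), (18, 22), (2, 39), (22, 39), (32, 39), (33, 23), (35, 20)}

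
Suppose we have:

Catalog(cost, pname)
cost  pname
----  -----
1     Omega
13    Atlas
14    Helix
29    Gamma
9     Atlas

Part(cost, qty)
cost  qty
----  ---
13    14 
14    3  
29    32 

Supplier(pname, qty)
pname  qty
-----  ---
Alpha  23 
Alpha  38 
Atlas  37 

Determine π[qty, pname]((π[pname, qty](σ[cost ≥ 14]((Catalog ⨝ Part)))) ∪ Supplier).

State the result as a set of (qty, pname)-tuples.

Catalog ⋈ Part (natural join on cost): {(13, Atlas, 14), (14, Helix, 3), (29, Gamma, 32)}
Filtering on cost ≥ 14 leaves {(14, Helix, 3), (29, Gamma, 32)}.
Projecting to pname, qty: {(Gamma, 32), (Helix, 3)}
Set union of the two operands is {(Alpha, 23), (Alpha, 38), (Atlas, 37), (Gamma, 32), (Helix, 3)}.
Projecting to qty, pname: {(23, Alpha), (3, Helix), (32, Gamma), (37, Atlas), (38, Alpha)}

{(23, Alpha), (3, Helix), (32, Gamma), (37, Atlas), (38, Alpha)}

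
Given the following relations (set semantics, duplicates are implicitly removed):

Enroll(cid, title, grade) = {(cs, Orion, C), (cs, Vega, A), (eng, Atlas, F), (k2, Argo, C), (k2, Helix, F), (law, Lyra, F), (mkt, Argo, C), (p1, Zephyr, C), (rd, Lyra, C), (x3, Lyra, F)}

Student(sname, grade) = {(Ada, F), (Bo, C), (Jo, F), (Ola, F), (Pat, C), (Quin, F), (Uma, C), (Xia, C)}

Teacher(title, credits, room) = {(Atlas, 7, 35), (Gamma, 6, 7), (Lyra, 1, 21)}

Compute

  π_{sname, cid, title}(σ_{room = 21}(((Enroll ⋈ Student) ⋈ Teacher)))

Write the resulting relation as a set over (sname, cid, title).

Joining Enroll and Student on grade yields {(cs, Orion, C, Bo), (cs, Orion, C, Pat), (cs, Orion, C, Uma), (cs, Orion, C, Xia), (eng, Atlas, F, Ada), (eng, Atlas, F, Jo), (eng, Atlas, F, Ola), (eng, Atlas, F, Quin), (k2, Argo, C, Bo), (k2, Argo, C, Pat), (k2, Argo, C, Uma), (k2, Argo, C, Xia), (k2, Helix, F, Ada), (k2, Helix, F, Jo), (k2, Helix, F, Ola), (k2, Helix, F, Quin), (law, Lyra, F, Ada), (law, Lyra, F, Jo), (law, Lyra, F, Ola), (law, Lyra, F, Quin), (mkt, Argo, C, Bo), (mkt, Argo, C, Pat), (mkt, Argo, C, Uma), (mkt, Argo, C, Xia), (p1, Zephyr, C, Bo), (p1, Zephyr, C, Pat), (p1, Zephyr, C, Uma), (p1, Zephyr, C, Xia), (rd, Lyra, C, Bo), (rd, Lyra, C, Pat), (rd, Lyra, C, Uma), (rd, Lyra, C, Xia), (x3, Lyra, F, Ada), (x3, Lyra, F, Jo), (x3, Lyra, F, Ola), (x3, Lyra, F, Quin)}.
Joining (Enroll ⋈ Student) and Teacher on title yields {(eng, Atlas, F, Ada, 7, 35), (eng, Atlas, F, Jo, 7, 35), (eng, Atlas, F, Ola, 7, 35), (eng, Atlas, F, Quin, 7, 35), (law, Lyra, F, Ada, 1, 21), (law, Lyra, F, Jo, 1, 21), (law, Lyra, F, Ola, 1, 21), (law, Lyra, F, Quin, 1, 21), (rd, Lyra, C, Bo, 1, 21), (rd, Lyra, C, Pat, 1, 21), (rd, Lyra, C, Uma, 1, 21), (rd, Lyra, C, Xia, 1, 21), (x3, Lyra, F, Ada, 1, 21), (x3, Lyra, F, Jo, 1, 21), (x3, Lyra, F, Ola, 1, 21), (x3, Lyra, F, Quin, 1, 21)}.
Selection room = 21: {(law, Lyra, F, Ada, 1, 21), (law, Lyra, F, Jo, 1, 21), (law, Lyra, F, Ola, 1, 21), (law, Lyra, F, Quin, 1, 21), (rd, Lyra, C, Bo, 1, 21), (rd, Lyra, C, Pat, 1, 21), (rd, Lyra, C, Uma, 1, 21), (rd, Lyra, C, Xia, 1, 21), (x3, Lyra, F, Ada, 1, 21), (x3, Lyra, F, Jo, 1, 21), (x3, Lyra, F, Ola, 1, 21), (x3, Lyra, F, Quin, 1, 21)}
Projecting to sname, cid, title: {(Ada, law, Lyra), (Ada, x3, Lyra), (Bo, rd, Lyra), (Jo, law, Lyra), (Jo, x3, Lyra), (Ola, law, Lyra), (Ola, x3, Lyra), (Pat, rd, Lyra), (Quin, law, Lyra), (Quin, x3, Lyra), (Uma, rd, Lyra), (Xia, rd, Lyra)}

{(Ada, law, Lyra), (Ada, x3, Lyra), (Bo, rd, Lyra), (Jo, law, Lyra), (Jo, x3, Lyra), (Ola, law, Lyra), (Ola, x3, Lyra), (Pat, rd, Lyra), (Quin, law, Lyra), (Quin, x3, Lyra), (Uma, rd, Lyra), (Xia, rd, Lyra)}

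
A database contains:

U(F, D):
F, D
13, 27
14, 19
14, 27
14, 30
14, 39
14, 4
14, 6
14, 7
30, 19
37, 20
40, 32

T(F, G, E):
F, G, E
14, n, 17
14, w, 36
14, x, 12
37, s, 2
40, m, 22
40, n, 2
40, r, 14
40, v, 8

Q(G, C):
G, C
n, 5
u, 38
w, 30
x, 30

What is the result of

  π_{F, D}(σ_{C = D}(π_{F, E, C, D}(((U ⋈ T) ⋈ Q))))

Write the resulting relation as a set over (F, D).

Joining U and T on F yields {(14, 19, n, 17), (14, 19, w, 36), (14, 19, x, 12), (14, 27, n, 17), (14, 27, w, 36), (14, 27, x, 12), (14, 30, n, 17), (14, 30, w, 36), (14, 30, x, 12), (14, 39, n, 17), (14, 39, w, 36), (14, 39, x, 12), (14, 4, n, 17), (14, 4, w, 36), (14, 4, x, 12), (14, 6, n, 17), (14, 6, w, 36), (14, 6, x, 12), (14, 7, n, 17), (14, 7, w, 36), (14, 7, x, 12), (37, 20, s, 2), (40, 32, m, 22), (40, 32, n, 2), (40, 32, r, 14), (40, 32, v, 8)}.
Joining (U ⋈ T) and Q on G yields {(14, 19, n, 17, 5), (14, 19, w, 36, 30), (14, 19, x, 12, 30), (14, 27, n, 17, 5), (14, 27, w, 36, 30), (14, 27, x, 12, 30), (14, 30, n, 17, 5), (14, 30, w, 36, 30), (14, 30, x, 12, 30), (14, 39, n, 17, 5), (14, 39, w, 36, 30), (14, 39, x, 12, 30), (14, 4, n, 17, 5), (14, 4, w, 36, 30), (14, 4, x, 12, 30), (14, 6, n, 17, 5), (14, 6, w, 36, 30), (14, 6, x, 12, 30), (14, 7, n, 17, 5), (14, 7, w, 36, 30), (14, 7, x, 12, 30), (40, 32, n, 2, 5)}.
π_{F, E, C, D} gives {(14, 12, 30, 19), (14, 12, 30, 27), (14, 12, 30, 30), (14, 12, 30, 39), (14, 12, 30, 4), (14, 12, 30, 6), (14, 12, 30, 7), (14, 17, 5, 19), (14, 17, 5, 27), (14, 17, 5, 30), (14, 17, 5, 39), (14, 17, 5, 4), (14, 17, 5, 6), (14, 17, 5, 7), (14, 36, 30, 19), (14, 36, 30, 27), (14, 36, 30, 30), (14, 36, 30, 39), (14, 36, 30, 4), (14, 36, 30, 6), (14, 36, 30, 7), (40, 2, 5, 32)}.
σ[C = D]: keep tuples satisfying C = D → {(14, 12, 30, 30), (14, 36, 30, 30)}
π_{F, D} gives {(14, 30)} (1 duplicate(s) eliminated).

{(14, 30)}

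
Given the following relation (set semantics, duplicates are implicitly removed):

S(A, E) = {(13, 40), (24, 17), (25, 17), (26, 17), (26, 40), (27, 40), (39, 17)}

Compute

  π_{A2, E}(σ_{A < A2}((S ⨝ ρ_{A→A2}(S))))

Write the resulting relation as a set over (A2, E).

{(25, 17), (26, 17), (26, 40), (27, 40), (39, 17)}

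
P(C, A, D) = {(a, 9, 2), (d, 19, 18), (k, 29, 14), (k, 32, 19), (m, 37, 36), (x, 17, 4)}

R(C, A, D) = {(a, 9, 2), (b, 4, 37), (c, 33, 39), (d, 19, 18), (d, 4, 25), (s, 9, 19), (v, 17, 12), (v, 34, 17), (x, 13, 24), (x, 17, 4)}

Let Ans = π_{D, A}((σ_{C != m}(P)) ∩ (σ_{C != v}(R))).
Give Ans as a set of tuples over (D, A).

Selection C != m: {(a, 9, 2), (d, 19, 18), (k, 29, 14), (k, 32, 19), (x, 17, 4)}
Selection C != v: {(a, 9, 2), (b, 4, 37), (c, 33, 39), (d, 19, 18), (d, 4, 25), (s, 9, 19), (x, 13, 24), (x, 17, 4)}
Set intersection of the two operands is {(a, 9, 2), (d, 19, 18), (x, 17, 4)}.
Projecting to D, A: {(18, 19), (2, 9), (4, 17)}

{(18, 19), (2, 9), (4, 17)}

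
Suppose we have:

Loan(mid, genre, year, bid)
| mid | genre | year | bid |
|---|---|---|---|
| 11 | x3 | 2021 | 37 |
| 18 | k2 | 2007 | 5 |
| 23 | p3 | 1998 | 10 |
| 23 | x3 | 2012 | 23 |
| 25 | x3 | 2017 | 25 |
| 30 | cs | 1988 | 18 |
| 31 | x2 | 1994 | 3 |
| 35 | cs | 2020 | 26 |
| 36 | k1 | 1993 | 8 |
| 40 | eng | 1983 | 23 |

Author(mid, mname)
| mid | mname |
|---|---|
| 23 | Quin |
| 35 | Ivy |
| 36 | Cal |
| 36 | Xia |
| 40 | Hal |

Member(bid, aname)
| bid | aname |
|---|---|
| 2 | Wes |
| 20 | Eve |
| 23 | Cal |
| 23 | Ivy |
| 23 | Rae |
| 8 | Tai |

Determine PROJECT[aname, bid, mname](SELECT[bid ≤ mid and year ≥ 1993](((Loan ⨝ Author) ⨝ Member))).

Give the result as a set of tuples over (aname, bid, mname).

{(Cal, 23, Quin), (Ivy, 23, Quin), (Rae, 23, Quin), (Tai, 8, Cal), (Tai, 8, Xia)}

Natural join on mid: {(23, p3, 1998, 10, Quin), (23, x3, 2012, 23, Quin), (35, cs, 2020, 26, Ivy), (36, k1, 1993, 8, Cal), (36, k1, 1993, 8, Xia), (40, eng, 1983, 23, Hal)}
Natural join on bid: {(23, x3, 2012, 23, Quin, Cal), (23, x3, 2012, 23, Quin, Ivy), (23, x3, 2012, 23, Quin, Rae), (36, k1, 1993, 8, Cal, Tai), (36, k1, 1993, 8, Xia, Tai), (40, eng, 1983, 23, Hal, Cal), (40, eng, 1983, 23, Hal, Ivy), (40, eng, 1983, 23, Hal, Rae)}
Selection bid ≤ mid and year ≥ 1993: {(23, x3, 2012, 23, Quin, Cal), (23, x3, 2012, 23, Quin, Ivy), (23, x3, 2012, 23, Quin, Rae), (36, k1, 1993, 8, Cal, Tai), (36, k1, 1993, 8, Xia, Tai)}
π[aname, bid, mname]: project onto (aname, bid, mname) → {(Cal, 23, Quin), (Ivy, 23, Quin), (Rae, 23, Quin), (Tai, 8, Cal), (Tai, 8, Xia)}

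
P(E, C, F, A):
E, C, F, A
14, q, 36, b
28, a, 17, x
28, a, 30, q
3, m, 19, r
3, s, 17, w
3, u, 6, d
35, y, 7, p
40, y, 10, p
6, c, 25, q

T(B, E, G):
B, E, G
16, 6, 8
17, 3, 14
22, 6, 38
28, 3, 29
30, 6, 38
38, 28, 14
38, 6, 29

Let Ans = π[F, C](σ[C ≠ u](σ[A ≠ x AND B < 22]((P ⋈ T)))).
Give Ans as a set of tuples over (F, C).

Natural join on E: {(28, a, 17, x, 38, 14), (28, a, 30, q, 38, 14), (3, m, 19, r, 17, 14), (3, m, 19, r, 28, 29), (3, s, 17, w, 17, 14), (3, s, 17, w, 28, 29), (3, u, 6, d, 17, 14), (3, u, 6, d, 28, 29), (6, c, 25, q, 16, 8), (6, c, 25, q, 22, 38), (6, c, 25, q, 30, 38), (6, c, 25, q, 38, 29)}
Selection A ≠ x AND B < 22: {(3, m, 19, r, 17, 14), (3, s, 17, w, 17, 14), (3, u, 6, d, 17, 14), (6, c, 25, q, 16, 8)}
Selection C ≠ u: {(3, m, 19, r, 17, 14), (3, s, 17, w, 17, 14), (6, c, 25, q, 16, 8)}
Keep only column(s) F, C: {(17, s), (19, m), (25, c)}

{(17, s), (19, m), (25, c)}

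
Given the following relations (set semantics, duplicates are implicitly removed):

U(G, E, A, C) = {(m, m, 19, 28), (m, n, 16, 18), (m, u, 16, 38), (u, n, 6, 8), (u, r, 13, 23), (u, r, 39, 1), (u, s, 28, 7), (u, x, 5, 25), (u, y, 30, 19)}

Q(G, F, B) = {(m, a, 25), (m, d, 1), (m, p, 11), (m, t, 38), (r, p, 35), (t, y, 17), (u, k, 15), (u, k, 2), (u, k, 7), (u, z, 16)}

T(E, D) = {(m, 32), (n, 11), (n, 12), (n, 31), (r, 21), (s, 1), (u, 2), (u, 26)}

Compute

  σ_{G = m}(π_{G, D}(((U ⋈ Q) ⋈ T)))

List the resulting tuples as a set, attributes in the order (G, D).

{(m, 11), (m, 12), (m, 2), (m, 26), (m, 31), (m, 32)}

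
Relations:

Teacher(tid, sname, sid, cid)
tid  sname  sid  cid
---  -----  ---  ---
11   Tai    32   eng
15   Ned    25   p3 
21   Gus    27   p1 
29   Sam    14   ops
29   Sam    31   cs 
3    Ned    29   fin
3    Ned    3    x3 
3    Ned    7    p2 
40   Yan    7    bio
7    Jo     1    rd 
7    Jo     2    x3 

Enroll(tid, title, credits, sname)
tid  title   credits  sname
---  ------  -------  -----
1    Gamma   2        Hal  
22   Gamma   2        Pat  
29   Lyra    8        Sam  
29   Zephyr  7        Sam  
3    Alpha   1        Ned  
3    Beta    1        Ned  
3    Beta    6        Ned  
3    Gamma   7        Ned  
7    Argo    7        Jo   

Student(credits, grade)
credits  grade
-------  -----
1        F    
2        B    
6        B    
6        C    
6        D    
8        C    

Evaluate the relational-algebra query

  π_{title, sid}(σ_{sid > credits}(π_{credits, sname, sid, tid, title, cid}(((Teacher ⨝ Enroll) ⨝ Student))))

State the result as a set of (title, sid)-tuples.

{(Alpha, 29), (Alpha, 3), (Alpha, 7), (Beta, 29), (Beta, 3), (Beta, 7), (Lyra, 14), (Lyra, 31)}

Teacher ⋈ Enroll (natural join on tid, sname): {(29, Sam, 14, ops, Lyra, 8), (29, Sam, 14, ops, Zephyr, 7), (29, Sam, 31, cs, Lyra, 8), (29, Sam, 31, cs, Zephyr, 7), (3, Ned, 29, fin, Alpha, 1), (3, Ned, 29, fin, Beta, 1), (3, Ned, 29, fin, Beta, 6), (3, Ned, 29, fin, Gamma, 7), (3, Ned, 3, x3, Alpha, 1), (3, Ned, 3, x3, Beta, 1), (3, Ned, 3, x3, Beta, 6), (3, Ned, 3, x3, Gamma, 7), (3, Ned, 7, p2, Alpha, 1), (3, Ned, 7, p2, Beta, 1), (3, Ned, 7, p2, Beta, 6), (3, Ned, 7, p2, Gamma, 7), (7, Jo, 1, rd, Argo, 7), (7, Jo, 2, x3, Argo, 7)}
(Teacher ⨝ Enroll) ⋈ Student (natural join on credits): {(29, Sam, 14, ops, Lyra, 8, C), (29, Sam, 31, cs, Lyra, 8, C), (3, Ned, 29, fin, Alpha, 1, F), (3, Ned, 29, fin, Beta, 1, F), (3, Ned, 29, fin, Beta, 6, B), (3, Ned, 29, fin, Beta, 6, C), (3, Ned, 29, fin, Beta, 6, D), (3, Ned, 3, x3, Alpha, 1, F), (3, Ned, 3, x3, Beta, 1, F), (3, Ned, 3, x3, Beta, 6, B), (3, Ned, 3, x3, Beta, 6, C), (3, Ned, 3, x3, Beta, 6, D), (3, Ned, 7, p2, Alpha, 1, F), (3, Ned, 7, p2, Beta, 1, F), (3, Ned, 7, p2, Beta, 6, B), (3, Ned, 7, p2, Beta, 6, C), (3, Ned, 7, p2, Beta, 6, D)}
π_{credits, sname, sid, tid, title, cid} gives {(1, Ned, 29, 3, Alpha, fin), (1, Ned, 29, 3, Beta, fin), (1, Ned, 3, 3, Alpha, x3), (1, Ned, 3, 3, Beta, x3), (1, Ned, 7, 3, Alpha, p2), (1, Ned, 7, 3, Beta, p2), (6, Ned, 29, 3, Beta, fin), (6, Ned, 3, 3, Beta, x3), (6, Ned, 7, 3, Beta, p2), (8, Sam, 14, 29, Lyra, ops), (8, Sam, 31, 29, Lyra, cs)} (6 duplicate(s) eliminated).
σ[sid > credits]: keep tuples satisfying sid > credits → {(1, Ned, 29, 3, Alpha, fin), (1, Ned, 29, 3, Beta, fin), (1, Ned, 3, 3, Alpha, x3), (1, Ned, 3, 3, Beta, x3), (1, Ned, 7, 3, Alpha, p2), (1, Ned, 7, 3, Beta, p2), (6, Ned, 29, 3, Beta, fin), (6, Ned, 7, 3, Beta, p2), (8, Sam, 14, 29, Lyra, ops), (8, Sam, 31, 29, Lyra, cs)}
π_{title, sid} gives {(Alpha, 29), (Alpha, 3), (Alpha, 7), (Beta, 29), (Beta, 3), (Beta, 7), (Lyra, 14), (Lyra, 31)} (2 duplicate(s) eliminated).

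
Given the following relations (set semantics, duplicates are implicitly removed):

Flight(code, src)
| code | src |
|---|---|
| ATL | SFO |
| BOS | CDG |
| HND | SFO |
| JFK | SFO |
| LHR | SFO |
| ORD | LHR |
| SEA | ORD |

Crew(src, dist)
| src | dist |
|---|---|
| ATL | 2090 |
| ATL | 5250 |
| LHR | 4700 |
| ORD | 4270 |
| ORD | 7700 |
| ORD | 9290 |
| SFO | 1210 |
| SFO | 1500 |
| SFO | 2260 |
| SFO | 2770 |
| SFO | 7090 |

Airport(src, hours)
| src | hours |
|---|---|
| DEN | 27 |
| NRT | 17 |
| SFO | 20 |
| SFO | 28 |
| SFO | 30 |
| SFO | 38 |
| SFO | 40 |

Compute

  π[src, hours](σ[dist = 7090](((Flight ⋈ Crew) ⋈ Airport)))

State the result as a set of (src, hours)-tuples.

{(SFO, 20), (SFO, 28), (SFO, 30), (SFO, 38), (SFO, 40)}

Natural join on src: {(ATL, SFO, 1210), (ATL, SFO, 1500), (ATL, SFO, 2260), (ATL, SFO, 2770), (ATL, SFO, 7090), (HND, SFO, 1210), (HND, SFO, 1500), (HND, SFO, 2260), (HND, SFO, 2770), (HND, SFO, 7090), (JFK, SFO, 1210), (JFK, SFO, 1500), (JFK, SFO, 2260), (JFK, SFO, 2770), (JFK, SFO, 7090), (LHR, SFO, 1210), (LHR, SFO, 1500), (LHR, SFO, 2260), (LHR, SFO, 2770), (LHR, SFO, 7090), (ORD, LHR, 4700), (SEA, ORD, 4270), (SEA, ORD, 7700), (SEA, ORD, 9290)}
Natural join on src: {(ATL, SFO, 1210, 20), (ATL, SFO, 1210, 28), (ATL, SFO, 1210, 30), (ATL, SFO, 1210, 38), (ATL, SFO, 1210, 40), (ATL, SFO, 1500, 20), (ATL, SFO, 1500, 28), (ATL, SFO, 1500, 30), (ATL, SFO, 1500, 38), (ATL, SFO, 1500, 40), (ATL, SFO, 2260, 20), (ATL, SFO, 2260, 28), (ATL, SFO, 2260, 30), (ATL, SFO, 2260, 38), (ATL, SFO, 2260, 40), (ATL, SFO, 2770, 20), (ATL, SFO, 2770, 28), (ATL, SFO, 2770, 30), (ATL, SFO, 2770, 38), (ATL, SFO, 2770, 40), (ATL, SFO, 7090, 20), (ATL, SFO, 7090, 28), (ATL, SFO, 7090, 30), (ATL, SFO, 7090, 38), (ATL, SFO, 7090, 40), (HND, SFO, 1210, 20), (HND, SFO, 1210, 28), (HND, SFO, 1210, 30), (HND, SFO, 1210, 38), (HND, SFO, 1210, 40), (HND, SFO, 1500, 20), (HND, SFO, 1500, 28), (HND, SFO, 1500, 30), (HND, SFO, 1500, 38), (HND, SFO, 1500, 40), (HND, SFO, 2260, 20), (HND, SFO, 2260, 28), (HND, SFO, 2260, 30), (HND, SFO, 2260, 38), (HND, SFO, 2260, 40), (HND, SFO, 2770, 20), (HND, SFO, 2770, 28), (HND, SFO, 2770, 30), (HND, SFO, 2770, 38), (HND, SFO, 2770, 40), (HND, SFO, 7090, 20), (HND, SFO, 7090, 28), (HND, SFO, 7090, 30), (HND, SFO, 7090, 38), (HND, SFO, 7090, 40), (JFK, SFO, 1210, 20), (JFK, SFO, 1210, 28), (JFK, SFO, 1210, 30), (JFK, SFO, 1210, 38), (JFK, SFO, 1210, 40), (JFK, SFO, 1500, 20), (JFK, SFO, 1500, 28), (JFK, SFO, 1500, 30), (JFK, SFO, 1500, 38), (JFK, SFO, 1500, 40), (JFK, SFO, 2260, 20), (JFK, SFO, 2260, 28), (JFK, SFO, 2260, 30), (JFK, SFO, 2260, 38), (JFK, SFO, 2260, 40), (JFK, SFO, 2770, 20), (JFK, SFO, 2770, 28), (JFK, SFO, 2770, 30), (JFK, SFO, 2770, 38), (JFK, SFO, 2770, 40), (JFK, SFO, 7090, 20), (JFK, SFO, 7090, 28), (JFK, SFO, 7090, 30), (JFK, SFO, 7090, 38), (JFK, SFO, 7090, 40), (LHR, SFO, 1210, 20), (LHR, SFO, 1210, 28), (LHR, SFO, 1210, 30), (LHR, SFO, 1210, 38), (LHR, SFO, 1210, 40), (LHR, SFO, 1500, 20), (LHR, SFO, 1500, 28), (LHR, SFO, 1500, 30), (LHR, SFO, 1500, 38), (LHR, SFO, 1500, 40), (LHR, SFO, 2260, 20), (LHR, SFO, 2260, 28), (LHR, SFO, 2260, 30), (LHR, SFO, 2260, 38), (LHR, SFO, 2260, 40), (LHR, SFO, 2770, 20), (LHR, SFO, 2770, 28), (LHR, SFO, 2770, 30), (LHR, SFO, 2770, 38), (LHR, SFO, 2770, 40), (LHR, SFO, 7090, 20), (LHR, SFO, 7090, 28), (LHR, SFO, 7090, 30), (LHR, SFO, 7090, 38), (LHR, SFO, 7090, 40)}
Filtering on dist = 7090 leaves {(ATL, SFO, 7090, 20), (ATL, SFO, 7090, 28), (ATL, SFO, 7090, 30), (ATL, SFO, 7090, 38), (ATL, SFO, 7090, 40), (HND, SFO, 7090, 20), (HND, SFO, 7090, 28), (HND, SFO, 7090, 30), (HND, SFO, 7090, 38), (HND, SFO, 7090, 40), (JFK, SFO, 7090, 20), (JFK, SFO, 7090, 28), (JFK, SFO, 7090, 30), (JFK, SFO, 7090, 38), (JFK, SFO, 7090, 40), (LHR, SFO, 7090, 20), (LHR, SFO, 7090, 28), (LHR, SFO, 7090, 30), (LHR, SFO, 7090, 38), (LHR, SFO, 7090, 40)}.
π_{src, hours} gives {(SFO, 20), (SFO, 28), (SFO, 30), (SFO, 38), (SFO, 40)} (15 duplicate(s) eliminated).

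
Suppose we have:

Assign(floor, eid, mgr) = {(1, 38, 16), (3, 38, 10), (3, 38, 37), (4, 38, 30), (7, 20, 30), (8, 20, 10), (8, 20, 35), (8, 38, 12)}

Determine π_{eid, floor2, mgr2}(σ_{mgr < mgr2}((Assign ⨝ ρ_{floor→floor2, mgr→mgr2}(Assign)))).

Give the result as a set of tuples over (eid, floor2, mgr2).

ρ[floor→floor2, mgr→mgr2]: schema becomes (floor2, eid, mgr2); tuples unchanged.
Natural join on eid: {(1, 38, 16, 1, 16), (1, 38, 16, 3, 10), (1, 38, 16, 3, 37), (1, 38, 16, 4, 30), (1, 38, 16, 8, 12), (3, 38, 10, 1, 16), (3, 38, 10, 3, 10), (3, 38, 10, 3, 37), (3, 38, 10, 4, 30), (3, 38, 10, 8, 12), (3, 38, 37, 1, 16), (3, 38, 37, 3, 10), (3, 38, 37, 3, 37), (3, 38, 37, 4, 30), (3, 38, 37, 8, 12), (4, 38, 30, 1, 16), (4, 38, 30, 3, 10), (4, 38, 30, 3, 37), (4, 38, 30, 4, 30), (4, 38, 30, 8, 12), (7, 20, 30, 7, 30), (7, 20, 30, 8, 10), (7, 20, 30, 8, 35), (8, 20, 10, 7, 30), (8, 20, 10, 8, 10), (8, 20, 10, 8, 35), (8, 20, 35, 7, 30), (8, 20, 35, 8, 10), (8, 20, 35, 8, 35), (8, 38, 12, 1, 16), (8, 38, 12, 3, 10), (8, 38, 12, 3, 37), (8, 38, 12, 4, 30), (8, 38, 12, 8, 12)}
Apply σ_{mgr < mgr2}; surviving tuples: {(1, 38, 16, 3, 37), (1, 38, 16, 4, 30), (3, 38, 10, 1, 16), (3, 38, 10, 3, 37), (3, 38, 10, 4, 30), (3, 38, 10, 8, 12), (4, 38, 30, 3, 37), (7, 20, 30, 8, 35), (8, 20, 10, 7, 30), (8, 20, 10, 8, 35), (8, 38, 12, 1, 16), (8, 38, 12, 3, 37), (8, 38, 12, 4, 30)}
Projecting to eid, floor2, mgr2 (7 duplicate(s) eliminated): {(20, 7, 30), (20, 8, 35), (38, 1, 16), (38, 3, 37), (38, 4, 30), (38, 8, 12)}

{(20, 7, 30), (20, 8, 35), (38, 1, 16), (38, 3, 37), (38, 4, 30), (38, 8, 12)}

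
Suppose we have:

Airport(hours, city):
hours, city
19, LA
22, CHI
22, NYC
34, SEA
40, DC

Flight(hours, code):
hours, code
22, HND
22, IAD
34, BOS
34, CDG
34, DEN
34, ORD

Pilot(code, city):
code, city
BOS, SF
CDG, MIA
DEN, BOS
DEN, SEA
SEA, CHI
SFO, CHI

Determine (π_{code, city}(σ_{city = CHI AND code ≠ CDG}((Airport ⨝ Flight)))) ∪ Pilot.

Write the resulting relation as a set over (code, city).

{(BOS, SF), (CDG, MIA), (DEN, BOS), (DEN, SEA), (HND, CHI), (IAD, CHI), (SEA, CHI), (SFO, CHI)}

Natural join on hours: {(22, CHI, HND), (22, CHI, IAD), (22, NYC, HND), (22, NYC, IAD), (34, SEA, BOS), (34, SEA, CDG), (34, SEA, DEN), (34, SEA, ORD)}
Filtering on city = CHI AND code ≠ CDG leaves {(22, CHI, HND), (22, CHI, IAD)}.
π_{code, city} gives {(HND, CHI), (IAD, CHI)}.
Taking the union: {(BOS, SF), (CDG, MIA), (DEN, BOS), (DEN, SEA), (HND, CHI), (IAD, CHI), (SEA, CHI), (SFO, CHI)}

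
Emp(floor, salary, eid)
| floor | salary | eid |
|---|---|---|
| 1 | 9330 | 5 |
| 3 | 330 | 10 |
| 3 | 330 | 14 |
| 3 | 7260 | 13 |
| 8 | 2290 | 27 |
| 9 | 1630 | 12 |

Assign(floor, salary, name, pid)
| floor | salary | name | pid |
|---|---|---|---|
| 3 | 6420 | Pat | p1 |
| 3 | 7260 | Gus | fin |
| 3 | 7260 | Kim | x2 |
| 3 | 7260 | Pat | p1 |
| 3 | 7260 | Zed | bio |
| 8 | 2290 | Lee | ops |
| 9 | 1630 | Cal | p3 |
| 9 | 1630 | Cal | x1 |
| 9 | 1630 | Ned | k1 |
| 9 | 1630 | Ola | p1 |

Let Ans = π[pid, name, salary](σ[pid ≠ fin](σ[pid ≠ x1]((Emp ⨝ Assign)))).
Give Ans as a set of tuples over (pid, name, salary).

{(bio, Zed, 7260), (k1, Ned, 1630), (ops, Lee, 2290), (p1, Ola, 1630), (p1, Pat, 7260), (p3, Cal, 1630), (x2, Kim, 7260)}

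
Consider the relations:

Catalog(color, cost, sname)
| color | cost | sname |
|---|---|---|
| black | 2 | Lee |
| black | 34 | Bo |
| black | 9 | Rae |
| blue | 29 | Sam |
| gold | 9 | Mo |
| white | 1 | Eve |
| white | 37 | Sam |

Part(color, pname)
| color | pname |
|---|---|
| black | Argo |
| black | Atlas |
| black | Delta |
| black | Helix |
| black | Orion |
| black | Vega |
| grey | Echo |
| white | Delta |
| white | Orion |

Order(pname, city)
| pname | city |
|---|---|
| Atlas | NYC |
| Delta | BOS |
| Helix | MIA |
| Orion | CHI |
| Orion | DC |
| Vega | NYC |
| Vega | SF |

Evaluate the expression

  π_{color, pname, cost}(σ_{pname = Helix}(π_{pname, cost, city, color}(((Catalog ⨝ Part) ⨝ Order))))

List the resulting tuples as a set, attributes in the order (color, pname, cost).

{(black, Helix, 2), (black, Helix, 34), (black, Helix, 9)}

Catalog ⋈ Part (natural join on color): {(black, 2, Lee, Argo), (black, 2, Lee, Atlas), (black, 2, Lee, Delta), (black, 2, Lee, Helix), (black, 2, Lee, Orion), (black, 2, Lee, Vega), (black, 34, Bo, Argo), (black, 34, Bo, Atlas), (black, 34, Bo, Delta), (black, 34, Bo, Helix), (black, 34, Bo, Orion), (black, 34, Bo, Vega), (black, 9, Rae, Argo), (black, 9, Rae, Atlas), (black, 9, Rae, Delta), (black, 9, Rae, Helix), (black, 9, Rae, Orion), (black, 9, Rae, Vega), (white, 1, Eve, Delta), (white, 1, Eve, Orion), (white, 37, Sam, Delta), (white, 37, Sam, Orion)}
(Catalog ⨝ Part) ⋈ Order (natural join on pname): {(black, 2, Lee, Atlas, NYC), (black, 2, Lee, Delta, BOS), (black, 2, Lee, Helix, MIA), (black, 2, Lee, Orion, CHI), (black, 2, Lee, Orion, DC), (black, 2, Lee, Vega, NYC), (black, 2, Lee, Vega, SF), (black, 34, Bo, Atlas, NYC), (black, 34, Bo, Delta, BOS), (black, 34, Bo, Helix, MIA), (black, 34, Bo, Orion, CHI), (black, 34, Bo, Orion, DC), (black, 34, Bo, Vega, NYC), (black, 34, Bo, Vega, SF), (black, 9, Rae, Atlas, NYC), (black, 9, Rae, Delta, BOS), (black, 9, Rae, Helix, MIA), (black, 9, Rae, Orion, CHI), (black, 9, Rae, Orion, DC), (black, 9, Rae, Vega, NYC), (black, 9, Rae, Vega, SF), (white, 1, Eve, Delta, BOS), (white, 1, Eve, Orion, CHI), (white, 1, Eve, Orion, DC), (white, 37, Sam, Delta, BOS), (white, 37, Sam, Orion, CHI), (white, 37, Sam, Orion, DC)}
π[pname, cost, city, color]: project onto (pname, cost, city, color) → {(Atlas, 2, NYC, black), (Atlas, 34, NYC, black), (Atlas, 9, NYC, black), (Delta, 1, BOS, white), (Delta, 2, BOS, black), (Delta, 34, BOS, black), (Delta, 37, BOS, white), (Delta, 9, BOS, black), (Helix, 2, MIA, black), (Helix, 34, MIA, black), (Helix, 9, MIA, black), (Orion, 1, CHI, white), (Orion, 1, DC, white), (Orion, 2, CHI, black), (Orion, 2, DC, black), (Orion, 34, CHI, black), (Orion, 34, DC, black), (Orion, 37, CHI, white), (Orion, 37, DC, white), (Orion, 9, CHI, black), (Orion, 9, DC, black), (Vega, 2, NYC, black), (Vega, 2, SF, black), (Vega, 34, NYC, black), (Vega, 34, SF, black), (Vega, 9, NYC, black), (Vega, 9, SF, black)}
Apply σ_{pname = Helix}; surviving tuples: {(Helix, 2, MIA, black), (Helix, 34, MIA, black), (Helix, 9, MIA, black)}
π[color, pname, cost]: project onto (color, pname, cost) → {(black, Helix, 2), (black, Helix, 34), (black, Helix, 9)}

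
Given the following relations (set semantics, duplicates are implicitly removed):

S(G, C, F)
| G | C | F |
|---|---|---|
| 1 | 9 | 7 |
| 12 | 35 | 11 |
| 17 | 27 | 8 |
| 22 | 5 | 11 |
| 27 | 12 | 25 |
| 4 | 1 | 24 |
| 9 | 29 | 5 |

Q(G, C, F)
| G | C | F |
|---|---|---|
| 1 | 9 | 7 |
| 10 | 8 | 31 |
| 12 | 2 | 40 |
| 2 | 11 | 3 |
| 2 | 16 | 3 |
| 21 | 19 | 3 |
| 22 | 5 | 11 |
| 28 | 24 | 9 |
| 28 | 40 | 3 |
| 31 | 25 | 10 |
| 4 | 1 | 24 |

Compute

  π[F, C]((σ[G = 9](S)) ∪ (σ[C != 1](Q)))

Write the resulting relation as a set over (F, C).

{(10, 25), (11, 5), (3, 11), (3, 16), (3, 19), (3, 40), (31, 8), (40, 2), (5, 29), (7, 9), (9, 24)}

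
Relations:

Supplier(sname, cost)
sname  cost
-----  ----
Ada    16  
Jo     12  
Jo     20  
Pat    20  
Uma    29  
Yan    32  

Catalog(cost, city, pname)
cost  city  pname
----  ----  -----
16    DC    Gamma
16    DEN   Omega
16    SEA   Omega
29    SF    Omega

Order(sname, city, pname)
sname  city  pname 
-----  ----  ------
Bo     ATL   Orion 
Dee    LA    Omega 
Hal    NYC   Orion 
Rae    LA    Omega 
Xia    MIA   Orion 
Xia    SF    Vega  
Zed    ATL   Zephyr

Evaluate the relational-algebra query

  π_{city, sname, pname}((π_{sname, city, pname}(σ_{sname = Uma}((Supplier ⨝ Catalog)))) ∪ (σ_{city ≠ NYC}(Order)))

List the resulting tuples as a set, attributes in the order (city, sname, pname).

Supplier ⋈ Catalog (natural join on cost): {(Ada, 16, DC, Gamma), (Ada, 16, DEN, Omega), (Ada, 16, SEA, Omega), (Uma, 29, SF, Omega)}
Apply σ_{sname = Uma}; surviving tuples: {(Uma, 29, SF, Omega)}
π_{sname, city, pname} gives {(Uma, SF, Omega)}.
Apply σ_{city ≠ NYC}; surviving tuples: {(Bo, ATL, Orion), (Dee, LA, Omega), (Rae, LA, Omega), (Xia, MIA, Orion), (Xia, SF, Vega), (Zed, ATL, Zephyr)}
Taking the union: {(Bo, ATL, Orion), (Dee, LA, Omega), (Rae, LA, Omega), (Uma, SF, Omega), (Xia, MIA, Orion), (Xia, SF, Vega), (Zed, ATL, Zephyr)}
π_{city, sname, pname} gives {(ATL, Bo, Orion), (ATL, Zed, Zephyr), (LA, Dee, Omega), (LA, Rae, Omega), (MIA, Xia, Orion), (SF, Uma, Omega), (SF, Xia, Vega)}.

{(ATL, Bo, Orion), (ATL, Zed, Zephyr), (LA, Dee, Omega), (LA, Rae, Omega), (MIA, Xia, Orion), (SF, Uma, Omega), (SF, Xia, Vega)}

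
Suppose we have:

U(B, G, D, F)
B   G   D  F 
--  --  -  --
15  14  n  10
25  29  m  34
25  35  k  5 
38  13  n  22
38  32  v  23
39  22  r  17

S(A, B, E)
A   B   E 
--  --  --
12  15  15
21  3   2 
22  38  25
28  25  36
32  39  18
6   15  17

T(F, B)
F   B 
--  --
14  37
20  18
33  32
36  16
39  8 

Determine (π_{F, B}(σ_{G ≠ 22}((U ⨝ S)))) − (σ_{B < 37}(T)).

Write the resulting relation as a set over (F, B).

{(10, 15), (22, 38), (23, 38), (34, 25), (5, 25)}

U ⋈ S (natural join on B): {(15, 14, n, 10, 12, 15), (15, 14, n, 10, 6, 17), (25, 29, m, 34, 28, 36), (25, 35, k, 5, 28, 36), (38, 13, n, 22, 22, 25), (38, 32, v, 23, 22, 25), (39, 22, r, 17, 32, 18)}
σ[G ≠ 22]: keep tuples satisfying G ≠ 22 → {(15, 14, n, 10, 12, 15), (15, 14, n, 10, 6, 17), (25, 29, m, 34, 28, 36), (25, 35, k, 5, 28, 36), (38, 13, n, 22, 22, 25), (38, 32, v, 23, 22, 25)}
π_{F, B} gives {(10, 15), (22, 38), (23, 38), (34, 25), (5, 25)} (1 duplicate(s) eliminated).
σ[B < 37]: keep tuples satisfying B < 37 → {(20, 18), (33, 32), (36, 16), (39, 8)}
Taking the difference: {(10, 15), (22, 38), (23, 38), (34, 25), (5, 25)}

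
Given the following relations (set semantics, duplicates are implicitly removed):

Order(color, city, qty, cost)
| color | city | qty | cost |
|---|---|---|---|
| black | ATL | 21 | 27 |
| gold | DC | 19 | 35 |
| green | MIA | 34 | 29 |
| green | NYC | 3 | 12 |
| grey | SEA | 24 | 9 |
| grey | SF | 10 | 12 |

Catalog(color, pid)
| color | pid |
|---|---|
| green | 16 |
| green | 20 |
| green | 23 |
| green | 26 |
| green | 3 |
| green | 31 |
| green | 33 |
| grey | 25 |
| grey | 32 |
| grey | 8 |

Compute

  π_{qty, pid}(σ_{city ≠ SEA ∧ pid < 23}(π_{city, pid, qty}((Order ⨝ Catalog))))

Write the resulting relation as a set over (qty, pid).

{(10, 8), (3, 16), (3, 20), (3, 3), (34, 16), (34, 20), (34, 3)}

Joining Order and Catalog on color yields {(green, MIA, 34, 29, 16), (green, MIA, 34, 29, 20), (green, MIA, 34, 29, 23), (green, MIA, 34, 29, 26), (green, MIA, 34, 29, 3), (green, MIA, 34, 29, 31), (green, MIA, 34, 29, 33), (green, NYC, 3, 12, 16), (green, NYC, 3, 12, 20), (green, NYC, 3, 12, 23), (green, NYC, 3, 12, 26), (green, NYC, 3, 12, 3), (green, NYC, 3, 12, 31), (green, NYC, 3, 12, 33), (grey, SEA, 24, 9, 25), (grey, SEA, 24, 9, 32), (grey, SEA, 24, 9, 8), (grey, SF, 10, 12, 25), (grey, SF, 10, 12, 32), (grey, SF, 10, 12, 8)}.
Keep only column(s) city, pid, qty: {(MIA, 16, 34), (MIA, 20, 34), (MIA, 23, 34), (MIA, 26, 34), (MIA, 3, 34), (MIA, 31, 34), (MIA, 33, 34), (NYC, 16, 3), (NYC, 20, 3), (NYC, 23, 3), (NYC, 26, 3), (NYC, 3, 3), (NYC, 31, 3), (NYC, 33, 3), (SEA, 25, 24), (SEA, 32, 24), (SEA, 8, 24), (SF, 25, 10), (SF, 32, 10), (SF, 8, 10)}
Selection city ≠ SEA ∧ pid < 23: {(MIA, 16, 34), (MIA, 20, 34), (MIA, 3, 34), (NYC, 16, 3), (NYC, 20, 3), (NYC, 3, 3), (SF, 8, 10)}
Keep only column(s) qty, pid: {(10, 8), (3, 16), (3, 20), (3, 3), (34, 16), (34, 20), (34, 3)}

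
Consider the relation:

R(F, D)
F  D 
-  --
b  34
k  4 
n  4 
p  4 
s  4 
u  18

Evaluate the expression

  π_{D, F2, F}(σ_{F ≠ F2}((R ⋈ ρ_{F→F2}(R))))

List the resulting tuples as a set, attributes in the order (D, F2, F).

{(4, k, n), (4, k, p), (4, k, s), (4, n, k), (4, n, p), (4, n, s), (4, p, k), (4, p, n), (4, p, s), (4, s, k), (4, s, n), (4, s, p)}

ρ[F→F2]: schema becomes (F2, D); tuples unchanged.
Joining R and ρ_{F→F2}(R) on D yields {(b, 34, b), (k, 4, k), (k, 4, n), (k, 4, p), (k, 4, s), (n, 4, k), (n, 4, n), (n, 4, p), (n, 4, s), (p, 4, k), (p, 4, n), (p, 4, p), (p, 4, s), (s, 4, k), (s, 4, n), (s, 4, p), (s, 4, s), (u, 18, u)}.
Filtering on F ≠ F2 leaves {(k, 4, n), (k, 4, p), (k, 4, s), (n, 4, k), (n, 4, p), (n, 4, s), (p, 4, k), (p, 4, n), (p, 4, s), (s, 4, k), (s, 4, n), (s, 4, p)}.
Keep only column(s) D, F2, F: {(4, k, n), (4, k, p), (4, k, s), (4, n, k), (4, n, p), (4, n, s), (4, p, k), (4, p, n), (4, p, s), (4, s, k), (4, s, n), (4, s, p)}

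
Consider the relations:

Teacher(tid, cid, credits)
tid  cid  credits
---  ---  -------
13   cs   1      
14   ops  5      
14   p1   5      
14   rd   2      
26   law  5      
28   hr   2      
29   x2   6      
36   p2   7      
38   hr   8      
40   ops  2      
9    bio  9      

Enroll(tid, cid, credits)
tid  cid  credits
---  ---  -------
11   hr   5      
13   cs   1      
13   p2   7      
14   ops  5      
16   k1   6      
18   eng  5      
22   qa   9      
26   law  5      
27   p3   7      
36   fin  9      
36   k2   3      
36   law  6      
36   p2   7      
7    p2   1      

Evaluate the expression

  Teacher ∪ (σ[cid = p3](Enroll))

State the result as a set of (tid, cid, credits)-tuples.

Selection cid = p3: {(27, p3, 7)}
Set union of the two operands is {(13, cs, 1), (14, ops, 5), (14, p1, 5), (14, rd, 2), (26, law, 5), (27, p3, 7), (28, hr, 2), (29, x2, 6), (36, p2, 7), (38, hr, 8), (40, ops, 2), (9, bio, 9)}.

{(13, cs, 1), (14, ops, 5), (14, p1, 5), (14, rd, 2), (26, law, 5), (27, p3, 7), (28, hr, 2), (29, x2, 6), (36, p2, 7), (38, hr, 8), (40, ops, 2), (9, bio, 9)}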